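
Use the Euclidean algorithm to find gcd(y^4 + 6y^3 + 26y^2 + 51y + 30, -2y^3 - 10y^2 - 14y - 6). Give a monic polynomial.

Repeated division with remainder:
  y^4 + 6y^3 + 26y^2 + 51y + 30 = (-(1/2)y - 1/2)(-2y^3 - 10y^2 - 14y - 6) + (14y^2 + 41y + 27)
  -2y^3 - 10y^2 - 14y - 6 = (-(1/7)y - 29/98)(14y^2 + 41y + 27) + ((195/98)y + 195/98)
  14y^2 + 41y + 27 = ((1372/195)y + 882/65)((195/98)y + 195/98) + (0)
Last nonzero remainder: (195/98)y + 195/98. Dividing through by 195/98 gives the monic gcd y + 1.

y + 1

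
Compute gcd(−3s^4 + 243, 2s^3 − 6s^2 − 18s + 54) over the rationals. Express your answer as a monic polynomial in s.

s^2 − 9

Repeated division with remainder:
  −3s^4 + 243 = (−(3/2)s − 9/2)(2s^3 − 6s^2 − 18s + 54) + (−54s^2 + 486)
  2s^3 − 6s^2 − 18s + 54 = (−(1/27)s + 1/9)(−54s^2 + 486) + (0)
Last nonzero remainder: −54s^2 + 486. Dividing through by −54 gives the monic gcd s^2 − 9.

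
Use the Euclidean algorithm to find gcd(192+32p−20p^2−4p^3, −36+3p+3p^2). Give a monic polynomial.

−12+p+p^2

By polynomial division,
  −4p^3−20p^2+32p+192 = (−(4/3)p−16/3)(3p^2+3p−36) + (0)
Last nonzero remainder: 3p^2+3p−36. Dividing through by 3 gives the monic gcd p^2+p−12.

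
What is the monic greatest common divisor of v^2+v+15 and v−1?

1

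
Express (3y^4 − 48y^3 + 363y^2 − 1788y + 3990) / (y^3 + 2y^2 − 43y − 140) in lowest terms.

(3y^3 − 27y^2 + 174y − 570)/(y^2 + 9y + 20)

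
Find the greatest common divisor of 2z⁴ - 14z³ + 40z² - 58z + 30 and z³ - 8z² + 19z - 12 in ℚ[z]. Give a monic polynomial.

z² - 4z + 3

By polynomial division,
  2z⁴ - 14z³ + 40z² - 58z + 30 = (2z + 2)(z³ - 8z² + 19z - 12) + (18z² - 72z + 54)
  z³ - 8z² + 19z - 12 = ((1/18)z - 2/9)(18z² - 72z + 54) + (0)
Last nonzero remainder: 18z² - 72z + 54. Dividing through by 18 gives the monic gcd z² - 4z + 3.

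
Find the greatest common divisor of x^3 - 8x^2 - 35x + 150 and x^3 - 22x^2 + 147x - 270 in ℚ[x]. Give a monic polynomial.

Repeated division with remainder:
  x^3 - 8x^2 - 35x + 150 = (x^3 - 22x^2 + 147x - 270) + (14x^2 - 182x + 420)
  x^3 - 22x^2 + 147x - 270 = ((1/14)x - 9/14)(14x^2 - 182x + 420) + (0)
Last nonzero remainder: 14x^2 - 182x + 420. Dividing through by 14 gives the monic gcd x^2 - 13x + 30.

x^2 - 13x + 30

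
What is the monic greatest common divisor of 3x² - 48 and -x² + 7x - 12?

x - 4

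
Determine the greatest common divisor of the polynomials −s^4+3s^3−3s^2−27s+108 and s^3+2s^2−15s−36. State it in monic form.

s+3

Euclidean algorithm in ℚ[s]:
  −s^4+3s^3−3s^2−27s+108 = (−s+5)(s^3+2s^2−15s−36) + (−28s^2+12s+288)
  s^3+2s^2−15s−36 = (−(1/28)s−17/196)(−28s^2+12s+288) + (−(180/49)s−540/49)
  −28s^2+12s+288 = ((343/45)s−392/15)(−(180/49)s−540/49) + (0)
Last nonzero remainder: −(180/49)s−540/49. Dividing through by −180/49 gives the monic gcd s+3.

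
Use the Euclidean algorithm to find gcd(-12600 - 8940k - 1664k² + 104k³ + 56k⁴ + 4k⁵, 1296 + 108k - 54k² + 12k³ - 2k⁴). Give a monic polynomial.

By polynomial division,
  4k⁵ + 56k⁴ + 104k³ - 1664k² - 8940k - 12600 = (-2k - 40)(-2k⁴ + 12k³ - 54k² + 108k + 1296) + (476k³ - 3608k² - 2028k + 39240)
  -2k⁴ + 12k³ - 54k² + 108k + 1296 = (-(1/238)k - 94/14161)(476k³ - 3608k² - 2028k + 39240) + (-(1224512/14161)k² + (3673536/14161)k + 22041216/14161)
  476k³ - 3608k² - 2028k + 39240 = (-(1685159/306128)k + 7717745/306128)(-(1224512/14161)k² + (3673536/14161)k + 22041216/14161) + (0)
Last nonzero remainder: -(1224512/14161)k² + (3673536/14161)k + 22041216/14161. Dividing through by -1224512/14161 gives the monic gcd k² - 3k - 18.

-18 - 3k + k²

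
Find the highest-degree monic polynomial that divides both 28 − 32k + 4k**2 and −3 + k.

By polynomial division,
  4k**2 − 32k + 28 = (4k − 20)(k − 3) + (−32)
  k − 3 = (−(1/32)k + 3/32)(−32) + (0)
The last nonzero remainder is the constant −32, so the polynomials are coprime and gcd = 1.

1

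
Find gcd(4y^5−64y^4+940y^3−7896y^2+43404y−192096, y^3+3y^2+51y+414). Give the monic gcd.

y^2−3y+69

Apply the Euclidean algorithm:
  4y^5−64y^4+940y^3−7896y^2+43404y−192096 = (4y^2−76y+964)(y^3+3y^2+51y+414) + (−8568y^2+25704y−591192)
  y^3+3y^2+51y+414 = (−(1/8568)y−1/1428)(−8568y^2+25704y−591192) + (0)
Last nonzero remainder: −8568y^2+25704y−591192. Dividing through by −8568 gives the monic gcd y^2−3y+69.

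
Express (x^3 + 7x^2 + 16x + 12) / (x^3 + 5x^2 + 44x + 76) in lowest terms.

(x^2 + 5x + 6)/(x^2 + 3x + 38)

Repeated division with remainder:
  x^3 + 7x^2 + 16x + 12 = (x^3 + 5x^2 + 44x + 76) + (2x^2 - 28x - 64)
  x^3 + 5x^2 + 44x + 76 = ((1/2)x + 19/2)(2x^2 - 28x - 64) + (342x + 684)
  2x^2 - 28x - 64 = ((1/171)x - 16/171)(342x + 684) + (0)
Last nonzero remainder: 342x + 684. Dividing through by 342 gives the monic gcd x + 2.
Cancel x + 2 from numerator and denominator to get the reduced form.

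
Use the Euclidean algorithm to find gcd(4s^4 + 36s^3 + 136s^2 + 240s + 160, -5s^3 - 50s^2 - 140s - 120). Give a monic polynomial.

By polynomial division,
  4s^4 + 36s^3 + 136s^2 + 240s + 160 = (-(4/5)s + 4/5)(-5s^3 - 50s^2 - 140s - 120) + (64s^2 + 256s + 256)
  -5s^3 - 50s^2 - 140s - 120 = (-(5/64)s - 15/32)(64s^2 + 256s + 256) + (0)
Last nonzero remainder: 64s^2 + 256s + 256. Dividing through by 64 gives the monic gcd s^2 + 4s + 4.

s^2 + 4s + 4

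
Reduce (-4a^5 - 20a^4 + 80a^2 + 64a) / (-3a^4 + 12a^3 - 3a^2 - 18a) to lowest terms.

(4a^2 + 24a + 32)/(3a - 9)

Apply the Euclidean algorithm:
  -4a^5 - 20a^4 + 80a^2 + 64a = ((4/3)a + 12)(-3a^4 + 12a^3 - 3a^2 - 18a) + (-140a^3 + 140a^2 + 280a)
  -3a^4 + 12a^3 - 3a^2 - 18a = ((3/140)a - 9/140)(-140a^3 + 140a^2 + 280a) + (0)
Last nonzero remainder: -140a^3 + 140a^2 + 280a. Dividing through by -140 gives the monic gcd a^3 - a^2 - 2a.
Cancel a^3 - a^2 - 2a from numerator and denominator to get the reduced form.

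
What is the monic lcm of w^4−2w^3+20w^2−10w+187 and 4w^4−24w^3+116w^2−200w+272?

w^6−4w^5+28w^4−58w^3+287w^2−414w+748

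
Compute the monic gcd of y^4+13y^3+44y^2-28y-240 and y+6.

Repeated division with remainder:
  y^4+13y^3+44y^2-28y-240 = (y^3+7y^2+2y-40)(y+6) + (0)
The last nonzero remainder y+6 is already monic.

y+6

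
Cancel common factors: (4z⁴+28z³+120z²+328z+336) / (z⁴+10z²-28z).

(4z²+20z+24)/(z²-2z)

Euclidean algorithm in ℚ[z]:
  4z⁴+28z³+120z²+328z+336 = (4)(z⁴+10z²-28z) + (28z³+80z²+440z+336)
  z⁴+10z²-28z = ((1/28)z-5/49)(28z³+80z²+440z+336) + ((120/49)z²+(240/49)z+240/7)
  28z³+80z²+440z+336 = ((343/30)z+49/5)((120/49)z²+(240/49)z+240/7) + (0)
Last nonzero remainder: (120/49)z²+(240/49)z+240/7. Dividing through by 120/49 gives the monic gcd z²+2z+14.
Cancel z²+2z+14 from numerator and denominator to get the reduced form.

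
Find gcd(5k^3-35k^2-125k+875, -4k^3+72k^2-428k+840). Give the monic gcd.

Repeated division with remainder:
  5k^3-35k^2-125k+875 = (-5/4)(-4k^3+72k^2-428k+840) + (55k^2-660k+1925)
  -4k^3+72k^2-428k+840 = (-(4/55)k+24/55)(55k^2-660k+1925) + (0)
Last nonzero remainder: 55k^2-660k+1925. Dividing through by 55 gives the monic gcd k^2-12k+35.

k^2-12k+35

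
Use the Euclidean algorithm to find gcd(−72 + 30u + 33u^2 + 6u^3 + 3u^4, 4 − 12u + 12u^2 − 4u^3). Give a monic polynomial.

−1 + u

By polynomial division,
  3u^4 + 6u^3 + 33u^2 + 30u − 72 = (−(3/4)u − 15/4)(−4u^3 + 12u^2 − 12u + 4) + (69u^2 − 12u − 57)
  −4u^3 + 12u^2 − 12u + 4 = (−(4/69)u + 260/1587)(69u^2 − 12u − 57) + (−(7056/529)u + 7056/529)
  69u^2 − 12u − 57 = (−(12167/2352)u − 10051/2352)(−(7056/529)u + 7056/529) + (0)
Last nonzero remainder: −(7056/529)u + 7056/529. Dividing through by −7056/529 gives the monic gcd u − 1.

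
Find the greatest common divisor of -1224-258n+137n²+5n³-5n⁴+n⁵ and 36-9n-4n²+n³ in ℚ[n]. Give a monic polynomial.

-12-n+n²

Repeated division with remainder:
  n⁵-5n⁴+5n³+137n²-258n-1224 = (n²-n+10)(n³-4n²-9n+36) + (132n²-132n-1584)
  n³-4n²-9n+36 = ((1/132)n-1/44)(132n²-132n-1584) + (0)
Last nonzero remainder: 132n²-132n-1584. Dividing through by 132 gives the monic gcd n²-n-12.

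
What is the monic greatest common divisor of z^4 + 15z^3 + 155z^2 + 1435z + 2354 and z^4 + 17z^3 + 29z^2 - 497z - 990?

Euclidean algorithm in ℚ[z]:
  z^4 + 15z^3 + 155z^2 + 1435z + 2354 = (z^4 + 17z^3 + 29z^2 - 497z - 990) + (-2z^3 + 126z^2 + 1932z + 3344)
  z^4 + 17z^3 + 29z^2 - 497z - 990 = (-(1/2)z - 40)(-2z^3 + 126z^2 + 1932z + 3344) + (6035z^2 + 78455z + 132770)
  -2z^3 + 126z^2 + 1932z + 3344 = (-(2/6035)z + 152/6035)(6035z^2 + 78455z + 132770) + (0)
Last nonzero remainder: 6035z^2 + 78455z + 132770. Dividing through by 6035 gives the monic gcd z^2 + 13z + 22.

z^2 + 13z + 22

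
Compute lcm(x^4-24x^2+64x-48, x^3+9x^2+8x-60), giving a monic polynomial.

x^5+5x^4-24x^3-56x^2+272x-240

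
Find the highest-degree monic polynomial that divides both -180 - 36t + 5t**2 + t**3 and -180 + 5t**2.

Repeated division with remainder:
  t**3 + 5t**2 - 36t - 180 = ((1/5)t + 1)(5t**2 - 180) + (0)
Last nonzero remainder: 5t**2 - 180. Dividing through by 5 gives the monic gcd t**2 - 36.

-36 + t**2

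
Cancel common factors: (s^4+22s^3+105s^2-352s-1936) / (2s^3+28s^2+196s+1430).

(s^3+11s^2-16s-176)/(2s^2+6s+130)

Euclidean algorithm in ℚ[s]:
  s^4+22s^3+105s^2-352s-1936 = ((1/2)s+4)(2s^3+28s^2+196s+1430) + (-105s^2-1851s-7656)
  2s^3+28s^2+196s+1430 = (-(2/105)s+254/3675)(-105s^2-1851s-7656) + ((218178/1225)s+2399958/1225)
  -105s^2-1851s-7656 = (-(42875/72726)s-142100/36363)((218178/1225)s+2399958/1225) + (0)
Last nonzero remainder: (218178/1225)s+2399958/1225. Dividing through by 218178/1225 gives the monic gcd s+11.
Cancel s+11 from numerator and denominator to get the reduced form.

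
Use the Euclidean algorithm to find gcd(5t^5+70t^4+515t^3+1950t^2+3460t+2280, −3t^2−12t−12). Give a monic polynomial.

Repeated division with remainder:
  5t^5+70t^4+515t^3+1950t^2+3460t+2280 = (−(5/3)t^3−(50/3)t^2−(295/3)t−190)(−3t^2−12t−12) + (0)
Last nonzero remainder: −3t^2−12t−12. Dividing through by −3 gives the monic gcd t^2+4t+4.

t^2+4t+4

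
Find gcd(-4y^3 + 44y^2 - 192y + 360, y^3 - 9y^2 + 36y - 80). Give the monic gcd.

y - 5

By polynomial division,
  -4y^3 + 44y^2 - 192y + 360 = (-4)(y^3 - 9y^2 + 36y - 80) + (8y^2 - 48y + 40)
  y^3 - 9y^2 + 36y - 80 = ((1/8)y - 3/8)(8y^2 - 48y + 40) + (13y - 65)
  8y^2 - 48y + 40 = ((8/13)y - 8/13)(13y - 65) + (0)
Last nonzero remainder: 13y - 65. Dividing through by 13 gives the monic gcd y - 5.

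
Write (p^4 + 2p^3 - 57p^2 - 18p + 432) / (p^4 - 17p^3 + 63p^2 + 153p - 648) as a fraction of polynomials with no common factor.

(p^2 + 2p - 48)/(p^2 - 17p + 72)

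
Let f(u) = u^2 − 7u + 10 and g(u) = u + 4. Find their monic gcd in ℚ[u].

1

Repeated division with remainder:
  u^2 − 7u + 10 = (u − 11)(u + 4) + (54)
  u + 4 = ((1/54)u + 2/27)(54) + (0)
The last nonzero remainder is the constant 54, so the polynomials are coprime and gcd = 1.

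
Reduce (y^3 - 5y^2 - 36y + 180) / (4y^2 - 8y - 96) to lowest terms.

Apply the Euclidean algorithm:
  y^3 - 5y^2 - 36y + 180 = ((1/4)y - 3/4)(4y^2 - 8y - 96) + (-18y + 108)
  4y^2 - 8y - 96 = (-(2/9)y - 8/9)(-18y + 108) + (0)
Last nonzero remainder: -18y + 108. Dividing through by -18 gives the monic gcd y - 6.
Cancel y - 6 from numerator and denominator to get the reduced form.

(y^2 + y - 30)/(4y + 16)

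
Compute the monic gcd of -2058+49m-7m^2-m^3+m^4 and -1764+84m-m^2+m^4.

294+35m+6m^2+m^3

By polynomial division,
  m^4-m^3-7m^2+49m-2058 = (m^4-m^2+84m-1764) + (-m^3-6m^2-35m-294)
  m^4-m^2+84m-1764 = (-m+6)(-m^3-6m^2-35m-294) + (0)
Last nonzero remainder: -m^3-6m^2-35m-294. Dividing through by -1 gives the monic gcd m^3+6m^2+35m+294.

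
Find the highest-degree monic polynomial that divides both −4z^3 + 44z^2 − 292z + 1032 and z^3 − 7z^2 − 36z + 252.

Repeated division with remainder:
  −4z^3 + 44z^2 − 292z + 1032 = (−4)(z^3 − 7z^2 − 36z + 252) + (16z^2 − 436z + 2040)
  z^3 − 7z^2 − 36z + 252 = ((1/16)z + 81/64)(16z^2 − 436z + 2040) + ((6213/16)z − 18639/8)
  16z^2 − 436z + 2040 = ((256/6213)z − 5440/6213)((6213/16)z − 18639/8) + (0)
Last nonzero remainder: (6213/16)z − 18639/8. Dividing through by 6213/16 gives the monic gcd z − 6.

z − 6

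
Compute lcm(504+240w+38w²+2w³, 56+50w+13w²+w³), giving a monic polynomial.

2016+2472w+1124w²+242w³+25w⁴+w⁵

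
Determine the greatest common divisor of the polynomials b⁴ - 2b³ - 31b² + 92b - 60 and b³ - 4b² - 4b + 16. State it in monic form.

Euclidean algorithm in ℚ[b]:
  b⁴ - 2b³ - 31b² + 92b - 60 = (b + 2)(b³ - 4b² - 4b + 16) + (-19b² + 84b - 92)
  b³ - 4b² - 4b + 16 = (-(1/19)b - 8/361)(-19b² + 84b - 92) + (-(2520/361)b + 5040/361)
  -19b² + 84b - 92 = ((6859/2520)b - 8303/1260)(-(2520/361)b + 5040/361) + (0)
Last nonzero remainder: -(2520/361)b + 5040/361. Dividing through by -2520/361 gives the monic gcd b - 2.

b - 2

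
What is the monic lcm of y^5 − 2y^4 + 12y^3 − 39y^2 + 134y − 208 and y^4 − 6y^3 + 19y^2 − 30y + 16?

y^6 − 3y^5 + 14y^4 − 51y^3 + 173y^2 − 342y + 208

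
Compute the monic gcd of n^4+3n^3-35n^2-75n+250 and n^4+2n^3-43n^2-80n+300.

n^3+8n^2+5n-50

Repeated division with remainder:
  n^4+3n^3-35n^2-75n+250 = (n^4+2n^3-43n^2-80n+300) + (n^3+8n^2+5n-50)
  n^4+2n^3-43n^2-80n+300 = (n-6)(n^3+8n^2+5n-50) + (0)
The last nonzero remainder n^3+8n^2+5n-50 is already monic.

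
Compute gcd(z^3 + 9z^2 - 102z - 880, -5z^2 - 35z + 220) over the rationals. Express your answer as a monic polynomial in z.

Apply the Euclidean algorithm:
  z^3 + 9z^2 - 102z - 880 = (-(1/5)z - 2/5)(-5z^2 - 35z + 220) + (-72z - 792)
  -5z^2 - 35z + 220 = ((5/72)z - 5/18)(-72z - 792) + (0)
Last nonzero remainder: -72z - 792. Dividing through by -72 gives the monic gcd z + 11.

z + 11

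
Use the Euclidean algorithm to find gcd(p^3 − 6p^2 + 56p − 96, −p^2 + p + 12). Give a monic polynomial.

1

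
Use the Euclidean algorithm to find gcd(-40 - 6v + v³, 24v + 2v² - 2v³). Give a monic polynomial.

-4 + v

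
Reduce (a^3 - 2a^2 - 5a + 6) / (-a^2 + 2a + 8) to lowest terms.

(-a^2 + 4a - 3)/(a - 4)

Apply the Euclidean algorithm:
  a^3 - 2a^2 - 5a + 6 = (-a)(-a^2 + 2a + 8) + (3a + 6)
  -a^2 + 2a + 8 = (-(1/3)a + 4/3)(3a + 6) + (0)
Last nonzero remainder: 3a + 6. Dividing through by 3 gives the monic gcd a + 2.
Cancel a + 2 from numerator and denominator to get the reduced form.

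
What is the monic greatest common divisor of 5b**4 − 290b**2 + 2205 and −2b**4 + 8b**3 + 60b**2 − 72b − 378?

b**3 − 7b**2 − 9b + 63

Repeated division with remainder:
  5b**4 − 290b**2 + 2205 = (−5/2)(−2b**4 + 8b**3 + 60b**2 − 72b − 378) + (20b**3 − 140b**2 − 180b + 1260)
  −2b**4 + 8b**3 + 60b**2 − 72b − 378 = (−(1/10)b − 3/10)(20b**3 − 140b**2 − 180b + 1260) + (0)
Last nonzero remainder: 20b**3 − 140b**2 − 180b + 1260. Dividing through by 20 gives the monic gcd b**3 − 7b**2 − 9b + 63.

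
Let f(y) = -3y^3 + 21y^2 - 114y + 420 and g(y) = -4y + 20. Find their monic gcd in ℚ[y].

By polynomial division,
  -3y^3 + 21y^2 - 114y + 420 = ((3/4)y^2 - (3/2)y + 21)(-4y + 20) + (0)
Last nonzero remainder: -4y + 20. Dividing through by -4 gives the monic gcd y - 5.

y - 5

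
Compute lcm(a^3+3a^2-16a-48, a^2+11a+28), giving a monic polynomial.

a^4+10a^3+5a^2-160a-336

Apply the Euclidean algorithm:
  a^3+3a^2-16a-48 = (a-8)(a^2+11a+28) + (44a+176)
  a^2+11a+28 = ((1/44)a+7/44)(44a+176) + (0)
Last nonzero remainder: 44a+176. Dividing through by 44 gives the monic gcd a+4.
Then lcm(f, g) = f·g / gcd(f, g); expanding and making the result monic gives the answer.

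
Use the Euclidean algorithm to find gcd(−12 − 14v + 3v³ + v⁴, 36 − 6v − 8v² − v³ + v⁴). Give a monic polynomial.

Apply the Euclidean algorithm:
  v⁴ + 3v³ − 14v − 12 = (v⁴ − v³ − 8v² − 6v + 36) + (4v³ + 8v² − 8v − 48)
  v⁴ − v³ − 8v² − 6v + 36 = ((1/4)v − 3/4)(4v³ + 8v² − 8v − 48) + (0)
Last nonzero remainder: 4v³ + 8v² − 8v − 48. Dividing through by 4 gives the monic gcd v³ + 2v² − 2v − 12.

−12 − 2v + 2v² + v³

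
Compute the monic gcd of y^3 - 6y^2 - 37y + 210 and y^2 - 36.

y + 6

Apply the Euclidean algorithm:
  y^3 - 6y^2 - 37y + 210 = (y - 6)(y^2 - 36) + (-y - 6)
  y^2 - 36 = (-y + 6)(-y - 6) + (0)
Last nonzero remainder: -y - 6. Dividing through by -1 gives the monic gcd y + 6.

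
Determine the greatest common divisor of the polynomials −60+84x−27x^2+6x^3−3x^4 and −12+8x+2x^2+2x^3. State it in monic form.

Repeated division with remainder:
  −3x^4+6x^3−27x^2+84x−60 = (−(3/2)x+9/2)(2x^3+2x^2+8x−12) + (−24x^2+30x−6)
  2x^3+2x^2+8x−12 = (−(1/12)x−3/16)(−24x^2+30x−6) + ((105/8)x−105/8)
  −24x^2+30x−6 = (−(64/35)x+16/35)((105/8)x−105/8) + (0)
Last nonzero remainder: (105/8)x−105/8. Dividing through by 105/8 gives the monic gcd x−1.

−1+x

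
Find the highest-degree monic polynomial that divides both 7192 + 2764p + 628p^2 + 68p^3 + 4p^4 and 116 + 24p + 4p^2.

Euclidean algorithm in ℚ[p]:
  4p^4 + 68p^3 + 628p^2 + 2764p + 7192 = (p^2 + 11p + 62)(4p^2 + 24p + 116) + (0)
Last nonzero remainder: 4p^2 + 24p + 116. Dividing through by 4 gives the monic gcd p^2 + 6p + 29.

29 + 6p + p^2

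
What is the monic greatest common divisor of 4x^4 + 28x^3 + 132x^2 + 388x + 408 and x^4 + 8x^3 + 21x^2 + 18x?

x^2 + 5x + 6

Apply the Euclidean algorithm:
  4x^4 + 28x^3 + 132x^2 + 388x + 408 = (4)(x^4 + 8x^3 + 21x^2 + 18x) + (−4x^3 + 48x^2 + 316x + 408)
  x^4 + 8x^3 + 21x^2 + 18x = (−(1/4)x − 5)(−4x^3 + 48x^2 + 316x + 408) + (340x^2 + 1700x + 2040)
  −4x^3 + 48x^2 + 316x + 408 = (−(1/85)x + 1/5)(340x^2 + 1700x + 2040) + (0)
Last nonzero remainder: 340x^2 + 1700x + 2040. Dividing through by 340 gives the monic gcd x^2 + 5x + 6.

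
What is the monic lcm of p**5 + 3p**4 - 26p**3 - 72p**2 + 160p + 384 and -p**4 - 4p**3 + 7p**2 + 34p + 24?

Repeated division with remainder:
  p**5 + 3p**4 - 26p**3 - 72p**2 + 160p + 384 = (-p + 1)(-p**4 - 4p**3 + 7p**2 + 34p + 24) + (-15p**3 - 45p**2 + 150p + 360)
  -p**4 - 4p**3 + 7p**2 + 34p + 24 = ((1/15)p + 1/15)(-15p**3 - 45p**2 + 150p + 360) + (0)
Last nonzero remainder: -15p**3 - 45p**2 + 150p + 360. Dividing through by -15 gives the monic gcd p**3 + 3p**2 - 10p - 24.
Then lcm(f, g) = f·g / gcd(f, g); expanding and making the result monic gives the answer.

p**6 + 4p**5 - 23p**4 - 98p**3 + 88p**2 + 544p + 384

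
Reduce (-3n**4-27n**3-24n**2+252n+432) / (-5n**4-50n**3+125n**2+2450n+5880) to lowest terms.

(3n**2-3n-18)/(5n**2-245)

Repeated division with remainder:
  -3n**4-27n**3-24n**2+252n+432 = (3/5)(-5n**4-50n**3+125n**2+2450n+5880) + (3n**3-99n**2-1218n-3096)
  -5n**4-50n**3+125n**2+2450n+5880 = (-(5/3)n-215/3)(3n**3-99n**2-1218n-3096) + (-9000n**2-90000n-216000)
  3n**3-99n**2-1218n-3096 = (-(1/3000)n+43/3000)(-9000n**2-90000n-216000) + (0)
Last nonzero remainder: -9000n**2-90000n-216000. Dividing through by -9000 gives the monic gcd n**2+10n+24.
Cancel n**2+10n+24 from numerator and denominator to get the reduced form.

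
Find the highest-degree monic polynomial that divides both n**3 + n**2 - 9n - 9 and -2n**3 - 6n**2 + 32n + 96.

n + 3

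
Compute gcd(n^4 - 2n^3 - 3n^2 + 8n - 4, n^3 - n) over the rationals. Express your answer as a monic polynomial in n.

n - 1

By polynomial division,
  n^4 - 2n^3 - 3n^2 + 8n - 4 = (n - 2)(n^3 - n) + (-2n^2 + 6n - 4)
  n^3 - n = (-(1/2)n - 3/2)(-2n^2 + 6n - 4) + (6n - 6)
  -2n^2 + 6n - 4 = (-(1/3)n + 2/3)(6n - 6) + (0)
Last nonzero remainder: 6n - 6. Dividing through by 6 gives the monic gcd n - 1.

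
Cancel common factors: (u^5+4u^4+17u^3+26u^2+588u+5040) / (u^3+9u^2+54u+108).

(u^3−2u^2−7u+140)/(u+3)

By polynomial division,
  u^5+4u^4+17u^3+26u^2+588u+5040 = (u^2−5u+8)(u^3+9u^2+54u+108) + (116u^2+696u+4176)
  u^3+9u^2+54u+108 = ((1/116)u+3/116)(116u^2+696u+4176) + (0)
Last nonzero remainder: 116u^2+696u+4176. Dividing through by 116 gives the monic gcd u^2+6u+36.
Cancel u^2+6u+36 from numerator and denominator to get the reduced form.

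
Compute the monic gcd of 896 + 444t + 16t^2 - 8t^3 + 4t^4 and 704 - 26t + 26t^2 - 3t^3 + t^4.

Repeated division with remainder:
  4t^4 - 8t^3 + 16t^2 + 444t + 896 = (4)(t^4 - 3t^3 + 26t^2 - 26t + 704) + (4t^3 - 88t^2 + 548t - 1920)
  t^4 - 3t^3 + 26t^2 - 26t + 704 = ((1/4)t + 19/4)(4t^3 - 88t^2 + 548t - 1920) + (307t^2 - 2149t + 9824)
  4t^3 - 88t^2 + 548t - 1920 = ((4/307)t - 60/307)(307t^2 - 2149t + 9824) + (0)
Last nonzero remainder: 307t^2 - 2149t + 9824. Dividing through by 307 gives the monic gcd t^2 - 7t + 32.

32 - 7t + t^2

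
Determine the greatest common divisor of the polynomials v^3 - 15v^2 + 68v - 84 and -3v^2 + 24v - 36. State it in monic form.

Apply the Euclidean algorithm:
  v^3 - 15v^2 + 68v - 84 = (-(1/3)v + 7/3)(-3v^2 + 24v - 36) + (0)
Last nonzero remainder: -3v^2 + 24v - 36. Dividing through by -3 gives the monic gcd v^2 - 8v + 12.

v^2 - 8v + 12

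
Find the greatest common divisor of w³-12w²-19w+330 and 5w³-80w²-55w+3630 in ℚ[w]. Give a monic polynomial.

By polynomial division,
  w³-12w²-19w+330 = (1/5)(5w³-80w²-55w+3630) + (4w²-8w-396)
  5w³-80w²-55w+3630 = ((5/4)w-35/2)(4w²-8w-396) + (300w-3300)
  4w²-8w-396 = ((1/75)w+3/25)(300w-3300) + (0)
Last nonzero remainder: 300w-3300. Dividing through by 300 gives the monic gcd w-11.

w-11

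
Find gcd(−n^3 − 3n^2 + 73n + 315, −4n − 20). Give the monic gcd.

Repeated division with remainder:
  −n^3 − 3n^2 + 73n + 315 = ((1/4)n^2 − (1/2)n − 63/4)(−4n − 20) + (0)
Last nonzero remainder: −4n − 20. Dividing through by −4 gives the monic gcd n + 5.

n + 5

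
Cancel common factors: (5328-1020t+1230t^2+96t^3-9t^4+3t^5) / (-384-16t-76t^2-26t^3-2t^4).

(-222+24t-3t^2)/(16+2t)

Euclidean algorithm in ℚ[t]:
  3t^5-9t^4+96t^3+1230t^2-1020t+5328 = (-(3/2)t+24)(-2t^4-26t^3-76t^2-16t-384) + (606t^3+3030t^2-1212t+14544)
  -2t^4-26t^3-76t^2-16t-384 = (-(1/303)t-8/303)(606t^3+3030t^2-1212t+14544) + (0)
Last nonzero remainder: 606t^3+3030t^2-1212t+14544. Dividing through by 606 gives the monic gcd t^3+5t^2-2t+24.
Cancel t^3+5t^2-2t+24 from numerator and denominator to get the reduced form.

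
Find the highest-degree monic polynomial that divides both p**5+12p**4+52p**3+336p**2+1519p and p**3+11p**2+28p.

Apply the Euclidean algorithm:
  p**5+12p**4+52p**3+336p**2+1519p = (p**2+p+13)(p**3+11p**2+28p) + (165p**2+1155p)
  p**3+11p**2+28p = ((1/165)p+4/165)(165p**2+1155p) + (0)
Last nonzero remainder: 165p**2+1155p. Dividing through by 165 gives the monic gcd p**2+7p.

p**2+7p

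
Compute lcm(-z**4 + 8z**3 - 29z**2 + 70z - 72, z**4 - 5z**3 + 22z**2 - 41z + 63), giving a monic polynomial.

z**6 - 11z**5 + 60z**4 - 213z**3 + 485z**2 - 706z + 504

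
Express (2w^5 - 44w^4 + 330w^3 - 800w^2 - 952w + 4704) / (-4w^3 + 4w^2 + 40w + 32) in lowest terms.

(-w^3 + 20w^2 - 133w + 294)/(2w + 2)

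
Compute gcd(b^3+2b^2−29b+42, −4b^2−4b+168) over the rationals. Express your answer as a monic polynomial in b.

Euclidean algorithm in ℚ[b]:
  b^3+2b^2−29b+42 = (−(1/4)b−1/4)(−4b^2−4b+168) + (12b+84)
  −4b^2−4b+168 = (−(1/3)b+2)(12b+84) + (0)
Last nonzero remainder: 12b+84. Dividing through by 12 gives the monic gcd b+7.

b+7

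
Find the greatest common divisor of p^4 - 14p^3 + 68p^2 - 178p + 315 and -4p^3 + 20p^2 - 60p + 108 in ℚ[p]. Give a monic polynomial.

Euclidean algorithm in ℚ[p]:
  p^4 - 14p^3 + 68p^2 - 178p + 315 = (-(1/4)p + 9/4)(-4p^3 + 20p^2 - 60p + 108) + (8p^2 - 16p + 72)
  -4p^3 + 20p^2 - 60p + 108 = (-(1/2)p + 3/2)(8p^2 - 16p + 72) + (0)
Last nonzero remainder: 8p^2 - 16p + 72. Dividing through by 8 gives the monic gcd p^2 - 2p + 9.

p^2 - 2p + 9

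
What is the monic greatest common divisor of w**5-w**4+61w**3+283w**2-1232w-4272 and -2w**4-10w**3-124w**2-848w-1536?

w**2+7w+12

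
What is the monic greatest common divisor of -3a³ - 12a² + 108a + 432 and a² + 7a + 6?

a + 6

Repeated division with remainder:
  -3a³ - 12a² + 108a + 432 = (-3a + 9)(a² + 7a + 6) + (63a + 378)
  a² + 7a + 6 = ((1/63)a + 1/63)(63a + 378) + (0)
Last nonzero remainder: 63a + 378. Dividing through by 63 gives the monic gcd a + 6.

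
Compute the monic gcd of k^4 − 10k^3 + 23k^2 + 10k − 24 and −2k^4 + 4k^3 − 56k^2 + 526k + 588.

k^2 − 5k − 6

Repeated division with remainder:
  k^4 − 10k^3 + 23k^2 + 10k − 24 = (−1/2)(−2k^4 + 4k^3 − 56k^2 + 526k + 588) + (−8k^3 − 5k^2 + 273k + 270)
  −2k^4 + 4k^3 − 56k^2 + 526k + 588 = ((1/4)k − 21/32)(−8k^3 − 5k^2 + 273k + 270) + (−(4081/32)k^2 + (20405/32)k + 12243/16)
  −8k^3 − 5k^2 + 273k + 270 = ((256/4081)k + 1440/4081)(−(4081/32)k^2 + (20405/32)k + 12243/16) + (0)
Last nonzero remainder: −(4081/32)k^2 + (20405/32)k + 12243/16. Dividing through by −4081/32 gives the monic gcd k^2 − 5k − 6.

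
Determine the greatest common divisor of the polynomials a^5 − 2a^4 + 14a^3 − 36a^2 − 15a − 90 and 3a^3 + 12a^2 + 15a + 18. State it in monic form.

a^2 + a + 2

Repeated division with remainder:
  a^5 − 2a^4 + 14a^3 − 36a^2 − 15a − 90 = ((1/3)a^2 − 2a + 11)(3a^3 + 12a^2 + 15a + 18) + (−144a^2 − 144a − 288)
  3a^3 + 12a^2 + 15a + 18 = (−(1/48)a − 1/16)(−144a^2 − 144a − 288) + (0)
Last nonzero remainder: −144a^2 − 144a − 288. Dividing through by −144 gives the monic gcd a^2 + a + 2.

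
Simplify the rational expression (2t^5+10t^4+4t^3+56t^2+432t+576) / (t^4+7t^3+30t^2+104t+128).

Euclidean algorithm in ℚ[t]:
  2t^5+10t^4+4t^3+56t^2+432t+576 = (2t−4)(t^4+7t^3+30t^2+104t+128) + (−28t^3−32t^2+592t+1088)
  t^4+7t^3+30t^2+104t+128 = (−(1/28)t−41/196)(−28t^3−32t^2+592t+1088) + ((2178/49)t^2+(13068/49)t+17424/49)
  −28t^3−32t^2+592t+1088 = (−(686/1089)t+3332/1089)((2178/49)t^2+(13068/49)t+17424/49) + (0)
Last nonzero remainder: (2178/49)t^2+(13068/49)t+17424/49. Dividing through by 2178/49 gives the monic gcd t^2+6t+8.
Cancel t^2+6t+8 from numerator and denominator to get the reduced form.

(2t^3−2t^2+72)/(t^2+t+16)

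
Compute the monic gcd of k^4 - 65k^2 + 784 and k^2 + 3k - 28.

By polynomial division,
  k^4 - 65k^2 + 784 = (k^2 - 3k - 28)(k^2 + 3k - 28) + (0)
The last nonzero remainder k^2 + 3k - 28 is already monic.

k^2 + 3k - 28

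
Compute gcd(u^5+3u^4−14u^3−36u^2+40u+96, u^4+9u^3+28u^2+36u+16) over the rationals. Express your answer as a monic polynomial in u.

u^3+8u^2+20u+16

Repeated division with remainder:
  u^5+3u^4−14u^3−36u^2+40u+96 = (u−6)(u^4+9u^3+28u^2+36u+16) + (12u^3+96u^2+240u+192)
  u^4+9u^3+28u^2+36u+16 = ((1/12)u+1/12)(12u^3+96u^2+240u+192) + (0)
Last nonzero remainder: 12u^3+96u^2+240u+192. Dividing through by 12 gives the monic gcd u^3+8u^2+20u+16.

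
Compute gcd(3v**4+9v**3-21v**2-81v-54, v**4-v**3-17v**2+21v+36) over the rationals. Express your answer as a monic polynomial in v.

v**2-2v-3

Apply the Euclidean algorithm:
  3v**4+9v**3-21v**2-81v-54 = (3)(v**4-v**3-17v**2+21v+36) + (12v**3+30v**2-144v-162)
  v**4-v**3-17v**2+21v+36 = ((1/12)v-7/24)(12v**3+30v**2-144v-162) + ((15/4)v**2-(15/2)v-45/4)
  12v**3+30v**2-144v-162 = ((16/5)v+72/5)((15/4)v**2-(15/2)v-45/4) + (0)
Last nonzero remainder: (15/4)v**2-(15/2)v-45/4. Dividing through by 15/4 gives the monic gcd v**2-2v-3.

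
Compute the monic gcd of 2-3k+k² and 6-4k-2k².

-1+k

Apply the Euclidean algorithm:
  k²-3k+2 = (-1/2)(-2k²-4k+6) + (-5k+5)
  -2k²-4k+6 = ((2/5)k+6/5)(-5k+5) + (0)
Last nonzero remainder: -5k+5. Dividing through by -5 gives the monic gcd k-1.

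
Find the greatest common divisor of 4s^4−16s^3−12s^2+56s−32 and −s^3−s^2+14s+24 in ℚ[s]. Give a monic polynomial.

s^2−2s−8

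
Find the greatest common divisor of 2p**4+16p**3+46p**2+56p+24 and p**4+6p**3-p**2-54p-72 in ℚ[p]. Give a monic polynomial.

p**2+5p+6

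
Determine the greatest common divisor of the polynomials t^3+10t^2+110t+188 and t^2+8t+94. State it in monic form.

Repeated division with remainder:
  t^3+10t^2+110t+188 = (t+2)(t^2+8t+94) + (0)
The last nonzero remainder t^2+8t+94 is already monic.

t^2+8t+94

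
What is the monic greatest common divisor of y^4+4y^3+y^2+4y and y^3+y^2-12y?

By polynomial division,
  y^4+4y^3+y^2+4y = (y+3)(y^3+y^2-12y) + (10y^2+40y)
  y^3+y^2-12y = ((1/10)y-3/10)(10y^2+40y) + (0)
Last nonzero remainder: 10y^2+40y. Dividing through by 10 gives the monic gcd y^2+4y.

y^2+4y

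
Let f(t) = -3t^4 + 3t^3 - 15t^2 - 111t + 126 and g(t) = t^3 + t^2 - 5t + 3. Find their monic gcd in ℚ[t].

Repeated division with remainder:
  -3t^4 + 3t^3 - 15t^2 - 111t + 126 = (-3t + 6)(t^3 + t^2 - 5t + 3) + (-36t^2 - 72t + 108)
  t^3 + t^2 - 5t + 3 = (-(1/36)t + 1/36)(-36t^2 - 72t + 108) + (0)
Last nonzero remainder: -36t^2 - 72t + 108. Dividing through by -36 gives the monic gcd t^2 + 2t - 3.

t^2 + 2t - 3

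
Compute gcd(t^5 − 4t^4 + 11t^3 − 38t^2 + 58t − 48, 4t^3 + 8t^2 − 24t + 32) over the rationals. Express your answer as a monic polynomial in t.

t^2 − 2t + 2

Repeated division with remainder:
  t^5 − 4t^4 + 11t^3 − 38t^2 + 58t − 48 = ((1/4)t^2 − (3/2)t + 29/4)(4t^3 + 8t^2 − 24t + 32) + (−140t^2 + 280t − 280)
  4t^3 + 8t^2 − 24t + 32 = (−(1/35)t − 4/35)(−140t^2 + 280t − 280) + (0)
Last nonzero remainder: −140t^2 + 280t − 280. Dividing through by −140 gives the monic gcd t^2 − 2t + 2.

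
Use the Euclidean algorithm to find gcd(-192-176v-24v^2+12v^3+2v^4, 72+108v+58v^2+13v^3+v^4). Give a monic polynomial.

24+28v+10v^2+v^3

By polynomial division,
  2v^4+12v^3-24v^2-176v-192 = (2)(v^4+13v^3+58v^2+108v+72) + (-14v^3-140v^2-392v-336)
  v^4+13v^3+58v^2+108v+72 = (-(1/14)v-3/14)(-14v^3-140v^2-392v-336) + (0)
Last nonzero remainder: -14v^3-140v^2-392v-336. Dividing through by -14 gives the monic gcd v^3+10v^2+28v+24.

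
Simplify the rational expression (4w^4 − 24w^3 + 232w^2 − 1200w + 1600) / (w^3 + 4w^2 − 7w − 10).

(4w^3 − 16w^2 + 200w − 800)/(w^2 + 6w + 5)

Apply the Euclidean algorithm:
  4w^4 − 24w^3 + 232w^2 − 1200w + 1600 = (4w − 40)(w^3 + 4w^2 − 7w − 10) + (420w^2 − 1440w + 1200)
  w^3 + 4w^2 − 7w − 10 = ((1/420)w + 13/735)(420w^2 − 1440w + 1200) + ((765/49)w − 1530/49)
  420w^2 − 1440w + 1200 = ((1372/51)w − 1960/51)((765/49)w − 1530/49) + (0)
Last nonzero remainder: (765/49)w − 1530/49. Dividing through by 765/49 gives the monic gcd w − 2.
Cancel w − 2 from numerator and denominator to get the reduced form.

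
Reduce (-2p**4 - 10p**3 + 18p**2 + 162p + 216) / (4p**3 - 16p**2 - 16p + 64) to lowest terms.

Repeated division with remainder:
  -2p**4 - 10p**3 + 18p**2 + 162p + 216 = (-(1/2)p - 9/2)(4p**3 - 16p**2 - 16p + 64) + (-62p**2 + 122p + 504)
  4p**3 - 16p**2 - 16p + 64 = (-(2/31)p + 126/961)(-62p**2 + 122p + 504) + ((500/961)p - 2000/961)
  -62p**2 + 122p + 504 = (-(29791/250)p - 60543/250)((500/961)p - 2000/961) + (0)
Last nonzero remainder: (500/961)p - 2000/961. Dividing through by 500/961 gives the monic gcd p - 4.
Cancel p - 4 from numerator and denominator to get the reduced form.

(-p**3 - 9p**2 - 27p - 27)/(2p**2 - 8)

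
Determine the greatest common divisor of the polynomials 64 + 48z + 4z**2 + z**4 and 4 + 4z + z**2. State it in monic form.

Apply the Euclidean algorithm:
  z**4 + 4z**2 + 48z + 64 = (z**2 - 4z + 16)(z**2 + 4z + 4) + (0)
The last nonzero remainder z**2 + 4z + 4 is already monic.

4 + 4z + z**2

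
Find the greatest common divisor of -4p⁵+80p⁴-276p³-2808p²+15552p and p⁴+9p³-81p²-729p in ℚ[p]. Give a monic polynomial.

p²-9p

By polynomial division,
  -4p⁵+80p⁴-276p³-2808p²+15552p = (-4p+116)(p⁴+9p³-81p²-729p) + (-1644p³+3672p²+100116p)
  p⁴+9p³-81p²-729p = (-(1/1644)p-513/75076)(-1644p³+3672p²+100116p) + ((93636/18769)p²-(842724/18769)p)
  -1644p³+3672p²+100116p = (-(2571353/7803)p-1933207/867)((93636/18769)p²-(842724/18769)p) + (0)
Last nonzero remainder: (93636/18769)p²-(842724/18769)p. Dividing through by 93636/18769 gives the monic gcd p²-9p.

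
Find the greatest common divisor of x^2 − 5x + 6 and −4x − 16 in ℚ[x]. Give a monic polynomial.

By polynomial division,
  x^2 − 5x + 6 = (−(1/4)x + 9/4)(−4x − 16) + (42)
  −4x − 16 = (−(2/21)x − 8/21)(42) + (0)
The last nonzero remainder is the constant 42, so the polynomials are coprime and gcd = 1.

1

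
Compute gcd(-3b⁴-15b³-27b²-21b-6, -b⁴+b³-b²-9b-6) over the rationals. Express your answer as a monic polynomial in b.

Apply the Euclidean algorithm:
  -3b⁴-15b³-27b²-21b-6 = (3)(-b⁴+b³-b²-9b-6) + (-18b³-24b²+6b+12)
  -b⁴+b³-b²-9b-6 = ((1/18)b-7/54)(-18b³-24b²+6b+12) + (-(40/9)b²-(80/9)b-40/9)
  -18b³-24b²+6b+12 = ((81/20)b-27/10)(-(40/9)b²-(80/9)b-40/9) + (0)
Last nonzero remainder: -(40/9)b²-(80/9)b-40/9. Dividing through by -40/9 gives the monic gcd b²+2b+1.

b²+2b+1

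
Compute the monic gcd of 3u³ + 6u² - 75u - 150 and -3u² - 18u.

By polynomial division,
  3u³ + 6u² - 75u - 150 = (-u + 4)(-3u² - 18u) + (-3u - 150)
  -3u² - 18u = (u - 44)(-3u - 150) + (-6600)
  -3u - 150 = ((1/2200)u + 1/44)(-6600) + (0)
The last nonzero remainder is the constant -6600, so the polynomials are coprime and gcd = 1.

1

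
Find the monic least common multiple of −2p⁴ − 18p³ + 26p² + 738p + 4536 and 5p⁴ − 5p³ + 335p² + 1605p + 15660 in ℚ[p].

p⁶ + p⁵ + 2p⁴ + 518p³ − 447p² − 13959p − 197316

Repeated division with remainder:
  −2p⁴ − 18p³ + 26p² + 738p + 4536 = (−2/5)(5p⁴ − 5p³ + 335p² + 1605p + 15660) + (−20p³ + 160p² + 1380p + 10800)
  5p⁴ − 5p³ + 335p² + 1605p + 15660 = (−(1/4)p − 7/4)(−20p³ + 160p² + 1380p + 10800) + (960p² + 6720p + 34560)
  −20p³ + 160p² + 1380p + 10800 = (−(1/48)p + 5/16)(960p² + 6720p + 34560) + (0)
Last nonzero remainder: 960p² + 6720p + 34560. Dividing through by 960 gives the monic gcd p² + 7p + 36.
Then lcm(f, g) = f·g / gcd(f, g); expanding and making the result monic gives the answer.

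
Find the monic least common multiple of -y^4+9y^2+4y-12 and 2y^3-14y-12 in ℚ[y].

By polynomial division,
  -y^4+9y^2+4y-12 = (-(1/2)y)(2y^3-14y-12) + (2y^2-2y-12)
  2y^3-14y-12 = (y+1)(2y^2-2y-12) + (0)
Last nonzero remainder: 2y^2-2y-12. Dividing through by 2 gives the monic gcd y^2-y-6.
Then lcm(f, g) = f·g / gcd(f, g); expanding and making the result monic gives the answer.

y^5+y^4-9y^3-13y^2+8y+12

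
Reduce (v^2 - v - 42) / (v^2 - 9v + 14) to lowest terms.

Repeated division with remainder:
  v^2 - v - 42 = (v^2 - 9v + 14) + (8v - 56)
  v^2 - 9v + 14 = ((1/8)v - 1/4)(8v - 56) + (0)
Last nonzero remainder: 8v - 56. Dividing through by 8 gives the monic gcd v - 7.
Cancel v - 7 from numerator and denominator to get the reduced form.

(v + 6)/(v - 2)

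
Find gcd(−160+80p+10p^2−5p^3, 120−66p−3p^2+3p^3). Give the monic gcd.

8−6p+p^2

Repeated division with remainder:
  −5p^3+10p^2+80p−160 = (−5/3)(3p^3−3p^2−66p+120) + (5p^2−30p+40)
  3p^3−3p^2−66p+120 = ((3/5)p+3)(5p^2−30p+40) + (0)
Last nonzero remainder: 5p^2−30p+40. Dividing through by 5 gives the monic gcd p^2−6p+8.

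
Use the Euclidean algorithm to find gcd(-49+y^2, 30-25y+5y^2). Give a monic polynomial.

Apply the Euclidean algorithm:
  y^2-49 = (1/5)(5y^2-25y+30) + (5y-55)
  5y^2-25y+30 = (y+6)(5y-55) + (360)
  5y-55 = ((1/72)y-11/72)(360) + (0)
The last nonzero remainder is the constant 360, so the polynomials are coprime and gcd = 1.

1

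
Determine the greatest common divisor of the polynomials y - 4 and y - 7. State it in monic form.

1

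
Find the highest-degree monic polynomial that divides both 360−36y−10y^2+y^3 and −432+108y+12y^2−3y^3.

Euclidean algorithm in ℚ[y]:
  y^3−10y^2−36y+360 = (−1/3)(−3y^3+12y^2+108y−432) + (−6y^2+216)
  −3y^3+12y^2+108y−432 = ((1/2)y−2)(−6y^2+216) + (0)
Last nonzero remainder: −6y^2+216. Dividing through by −6 gives the monic gcd y^2−36.

−36+y^2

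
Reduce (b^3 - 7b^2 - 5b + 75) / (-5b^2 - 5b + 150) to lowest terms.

(-b^2 + 2b + 15)/(5b + 30)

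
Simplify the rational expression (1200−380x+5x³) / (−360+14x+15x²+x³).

Repeated division with remainder:
  5x³−380x+1200 = (5)(x³+15x²+14x−360) + (−75x²−450x+3000)
  x³+15x²+14x−360 = (−(1/75)x−3/25)(−75x²−450x+3000) + (0)
Last nonzero remainder: −75x²−450x+3000. Dividing through by −75 gives the monic gcd x²+6x−40.
Cancel x²+6x−40 from numerator and denominator to get the reduced form.

(−30+5x)/(9+x)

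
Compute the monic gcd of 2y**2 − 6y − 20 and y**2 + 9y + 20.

Repeated division with remainder:
  2y**2 − 6y − 20 = (2)(y**2 + 9y + 20) + (−24y − 60)
  y**2 + 9y + 20 = (−(1/24)y − 13/48)(−24y − 60) + (15/4)
  −24y − 60 = (−(32/5)y − 16)(15/4) + (0)
The last nonzero remainder is the constant 15/4, so the polynomials are coprime and gcd = 1.

1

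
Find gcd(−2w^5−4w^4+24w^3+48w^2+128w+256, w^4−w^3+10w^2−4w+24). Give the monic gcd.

w^2+4

Euclidean algorithm in ℚ[w]:
  −2w^5−4w^4+24w^3+48w^2+128w+256 = (−2w−6)(w^4−w^3+10w^2−4w+24) + (38w^3+100w^2+152w+400)
  w^4−w^3+10w^2−4w+24 = ((1/38)w−69/722)(38w^3+100w^2+152w+400) + ((5616/361)w^2+22464/361)
  38w^3+100w^2+152w+400 = ((6859/2808)w+9025/1404)((5616/361)w^2+22464/361) + (0)
Last nonzero remainder: (5616/361)w^2+22464/361. Dividing through by 5616/361 gives the monic gcd w^2+4.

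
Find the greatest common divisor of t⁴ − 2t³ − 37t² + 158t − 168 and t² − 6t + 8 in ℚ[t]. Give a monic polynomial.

t² − 6t + 8

Euclidean algorithm in ℚ[t]:
  t⁴ − 2t³ − 37t² + 158t − 168 = (t² + 4t − 21)(t² − 6t + 8) + (0)
The last nonzero remainder t² − 6t + 8 is already monic.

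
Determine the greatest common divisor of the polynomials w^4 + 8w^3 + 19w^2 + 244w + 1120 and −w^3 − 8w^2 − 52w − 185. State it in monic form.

Repeated division with remainder:
  w^4 + 8w^3 + 19w^2 + 244w + 1120 = (−w)(−w^3 − 8w^2 − 52w − 185) + (−33w^2 + 59w + 1120)
  −w^3 − 8w^2 − 52w − 185 = ((1/33)w + 323/1089)(−33w^2 + 59w + 1120) + (−(112645/1089)w − 563225/1089)
  −33w^2 + 59w + 1120 = ((35937/112645)w − 243936/112645)(−(112645/1089)w − 563225/1089) + (0)
Last nonzero remainder: −(112645/1089)w − 563225/1089. Dividing through by −112645/1089 gives the monic gcd w + 5.

w + 5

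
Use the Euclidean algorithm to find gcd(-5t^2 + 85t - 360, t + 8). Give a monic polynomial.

1

Euclidean algorithm in ℚ[t]:
  -5t^2 + 85t - 360 = (-5t + 125)(t + 8) + (-1360)
  t + 8 = (-(1/1360)t - 1/170)(-1360) + (0)
The last nonzero remainder is the constant -1360, so the polynomials are coprime and gcd = 1.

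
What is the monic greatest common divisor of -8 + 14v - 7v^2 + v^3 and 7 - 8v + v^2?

Apply the Euclidean algorithm:
  v^3 - 7v^2 + 14v - 8 = (v + 1)(v^2 - 8v + 7) + (15v - 15)
  v^2 - 8v + 7 = ((1/15)v - 7/15)(15v - 15) + (0)
Last nonzero remainder: 15v - 15. Dividing through by 15 gives the monic gcd v - 1.

-1 + v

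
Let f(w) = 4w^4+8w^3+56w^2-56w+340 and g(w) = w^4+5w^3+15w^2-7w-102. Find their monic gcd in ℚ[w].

Repeated division with remainder:
  4w^4+8w^3+56w^2-56w+340 = (4)(w^4+5w^3+15w^2-7w-102) + (-12w^3-4w^2-28w+748)
  w^4+5w^3+15w^2-7w-102 = (-(1/12)w-7/18)(-12w^3-4w^2-28w+748) + ((100/9)w^2+(400/9)w+1700/9)
  -12w^3-4w^2-28w+748 = (-(27/25)w+99/25)((100/9)w^2+(400/9)w+1700/9) + (0)
Last nonzero remainder: (100/9)w^2+(400/9)w+1700/9. Dividing through by 100/9 gives the monic gcd w^2+4w+17.

w^2+4w+17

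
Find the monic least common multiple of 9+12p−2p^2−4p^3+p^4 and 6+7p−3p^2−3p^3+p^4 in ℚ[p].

By polynomial division,
  p^4−4p^3−2p^2+12p+9 = (p^4−3p^3−3p^2+7p+6) + (−p^3+p^2+5p+3)
  p^4−3p^3−3p^2+7p+6 = (−p+2)(−p^3+p^2+5p+3) + (0)
Last nonzero remainder: −p^3+p^2+5p+3. Dividing through by −1 gives the monic gcd p^3−p^2−5p−3.
Then lcm(f, g) = f·g / gcd(f, g); expanding and making the result monic gives the answer.

−18−15p+16p^2+6p^3−6p^4+p^5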